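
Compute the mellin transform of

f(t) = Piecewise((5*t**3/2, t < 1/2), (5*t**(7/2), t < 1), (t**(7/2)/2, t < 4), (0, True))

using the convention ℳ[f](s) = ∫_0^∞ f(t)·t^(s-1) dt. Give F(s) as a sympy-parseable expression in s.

treat the 3 regions marked off by 1/2, 1 separately and sum
on [0, 1/2) integrate f = 5*t**3/2 against the kernel
on [1/2, 1): add ∫ 5*t**(7/2)·t^(s-1) dt
the [1, 4) slice contributes ∫ t**(7/2)/2·t^(s-1) dt

(2048*2**(2*s)*(s + 3) - 10*2**(1/2 - s)*(s + 3) + 144*s + 432 + 5*(2*s + 7)/2**s)/(16*(s + 3)*(2*s + 7))
  Re(s) > -3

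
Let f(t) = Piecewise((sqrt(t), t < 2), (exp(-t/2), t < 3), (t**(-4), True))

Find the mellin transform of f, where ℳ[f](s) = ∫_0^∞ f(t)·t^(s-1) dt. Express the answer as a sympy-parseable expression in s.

(2**s*(s - 4)*(2*s + 1)*uppergamma(s, 1) - 2**s*(s - 4)*(2*s + 1)*uppergamma(s, 3/2) + 2*2**(s + 1/2)*(s - 4) - 3**s*(2*s + 1)/81)/((s - 4)*(2*s + 1))
  -1/2 < Re(s) < 4

breakpoints 2, 3: one integral from each of the 3 segments
on [0, 2) integrate f = sqrt(t) against the kernel
piece [2, 3): integrate exp(-t/2) against the kernel
segment 3 to ∞ holds t**(-4); add its integral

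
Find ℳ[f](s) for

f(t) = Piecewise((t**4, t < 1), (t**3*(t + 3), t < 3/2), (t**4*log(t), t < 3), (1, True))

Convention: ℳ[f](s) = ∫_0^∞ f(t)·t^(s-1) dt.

strip the shared t-power: t**3 on [0, 1); t**2*(t + 3) on [1, 3/2); t**3*log(t) on [3/2, 3); …
peel off the shared t-power: t on [0, 1); t + 3 on [1, 3/2); t*log(t) on [3/2, 3); …
summing 4 kernel integrals split by 1, 3/2, 3 yields ℳ[f](s)
between 0 and 1 the integrand is t**4·t^(s-1)
the [1, 3/2) slice contributes ∫ t**3*(t + 3)·t^(s-1) dt
∫ t**4*log(t)·t^(s-1) over [3/2, 3)
on [3, ∞) integrate f = 1 against the kernel

2**(-s - 3)*(-162*2**(s + 3)*s*(s + 3)*(2*s + (s + 3)**2 + 7) - 162*2**(s + 3)*s*(2*s + (s + 3)**2 + 7) - 81*3**(s + 3)*s*(s + 3)**2*(s + 4)*log(3) + 81*3**(s + 3)*s*(s + 3)**2*(s + 4)*log(2) - 81*3**(s + 3)*s*(s + 3)*(s + 4)*log(3) + 81*3**(s + 3)*s*(s + 3)*(s + 4)*log(2) + 81*3**(s + 3)*s*(s + 3)*(s + 4) + 243*3**(s + 3)*s*(s + 3)*(2*s + (s + 3)**2 + 7) + 162*3**(s + 3)*s*(2*s + (s + 3)**2 + 7) + 162*6**(s + 3)*s*(s + 3)**2*(s + 4)*log(3) - 162*6**(s + 3)*s*(s + 3)*(s + 4) + 162*6**(s + 3)*s*(s + 3)*(s + 4)*log(3) - 2*6**(s + 3)*(s + 3)*(s + 4)*(2*s + (s + 3)**2 + 7))/(54*s*(s + 3)*(s + 4)*(2*s + (s + 3)**2 + 7))
  -4 < Re(s) < 0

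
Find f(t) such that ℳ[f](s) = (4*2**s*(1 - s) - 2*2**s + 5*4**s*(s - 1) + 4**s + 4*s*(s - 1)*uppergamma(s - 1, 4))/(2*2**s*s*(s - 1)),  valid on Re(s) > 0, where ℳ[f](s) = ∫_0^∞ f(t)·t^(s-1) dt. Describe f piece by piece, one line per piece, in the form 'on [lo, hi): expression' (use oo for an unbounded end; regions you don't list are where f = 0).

remove the shared t-power first: t on [0, 1); 2*t + 1 on [1, 2); exp(-2*t) on [2, ∞)
summing 3 kernel integrals split by 1, 2 yields ℳ[f](s)
on [0, 1): add ∫ 1·t^(s-1) dt
on [1, 2) integrate f = (2*t + 1)/t against the kernel
∫ exp(-2*t)/t·t^(s-1) over [2, ∞)

on [0, 1): 1
on [1, 2): (2*t + 1)/t
on [2, oo): exp(-2*t)/t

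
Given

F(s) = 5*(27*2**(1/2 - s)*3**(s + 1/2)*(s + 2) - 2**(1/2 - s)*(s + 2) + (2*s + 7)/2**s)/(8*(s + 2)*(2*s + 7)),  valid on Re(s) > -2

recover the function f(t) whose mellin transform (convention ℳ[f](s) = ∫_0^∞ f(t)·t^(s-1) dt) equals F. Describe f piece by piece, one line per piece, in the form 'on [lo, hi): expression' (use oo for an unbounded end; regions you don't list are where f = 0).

breakpoints 1/2: one integral from each of the 2 segments
on [0, 1/2) integrate f = 5*t**2/2 against the kernel
[1/2, 3/2) adds the kernel integral of 5*t**(7/2)

on [0, 1/2): 5*t**2/2
on [1/2, 3/2): 5*t**(7/2)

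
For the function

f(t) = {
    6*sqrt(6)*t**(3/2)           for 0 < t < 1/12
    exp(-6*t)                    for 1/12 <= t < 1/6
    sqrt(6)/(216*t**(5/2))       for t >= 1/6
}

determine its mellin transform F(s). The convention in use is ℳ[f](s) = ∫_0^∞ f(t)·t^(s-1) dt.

(2*2**s*(2*s - 5)*(2*s + 3)*uppergamma(s, 1/2) - 2*2**s*(2*s - 5)*(2*s + 3)*uppergamma(s, 1) - 4*2**s*(2*s + 3) + sqrt(2)*(2*s - 5))/(2*12**s*(2*s - 5)*(2*s + 3))
  -3/2 < Re(s) < 5/2

invert the common scale on t to get 3*sqrt(3)*t**(3/2) on [0, 1/6); exp(-3*t) on [1/6, 1/3); sqrt(3)/(27*t**(5/2)) on [1/3, ∞)
strip the common scale on t: t**(3/2) on [0, 1/2); exp(-t) on [1/2, 1); t**(-5/2) on [1, ∞)
split f at 1/12, 1/6: ℳ[f](s) collects 3 kernel integrals
segment [0, 1/12) carries 6*sqrt(6)*t**(3/2); integrate it
[1/12, 1/6) adds the kernel integral of exp(-6*t)
segment 1/6 to ∞ holds sqrt(6)/(216*t**(5/2)); add its integral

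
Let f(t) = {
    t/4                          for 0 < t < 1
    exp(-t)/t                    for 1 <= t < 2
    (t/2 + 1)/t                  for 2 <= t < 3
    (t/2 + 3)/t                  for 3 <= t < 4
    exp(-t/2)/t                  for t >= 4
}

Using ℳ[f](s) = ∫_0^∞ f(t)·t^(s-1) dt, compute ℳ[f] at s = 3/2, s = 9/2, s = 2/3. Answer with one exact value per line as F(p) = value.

F(3/2) = -4*sqrt(3) - 8*sqrt(2)/3 - sqrt(pi)*erfc(sqrt(2)) + sqrt(2)*sqrt(pi)*erfc(sqrt(2)) + sqrt(pi)*erfc(1) + 443/30
F(9/2) = (40194*E + 4158*sqrt(2)*(-17 + 20*sqrt(pi)*exp(2)*erfc(sqrt(2)) + 136*sqrt(2)) + (-85536*sqrt(3) - 22528*sqrt(2) - 10395*sqrt(pi)*erfc(sqrt(2)) + 10395*sqrt(pi)*erfc(1) + 923900)*exp(2))*exp(-2)/5544
F(2/3) = -3*2**(1/3) - uppergamma(-1/3, 2) + 2**(2/3)*uppergamma(-1/3, 2)/2 + 3/20 + uppergamma(-1/3, 1) + 3*2**(2/3)/4 + 2*3**(2/3)

back out the shared t-power: t**2/4 on [0, 1); exp(-t) on [1, 2); t/2 + 1 on [2, 3); …
reversing the common scale on t: t**2 on [0, 1/2); exp(-2*t) on [1/2, 1); t + 1 on [1, 3/2); …
decompose at 1, 2, 3, 4; ℳ[f](s) sums the 5 pieces' integrals
on [0, 1): add ∫ t/4·t^(s-1) dt
over [1, 2), the kernel integral of exp(-t)/t enters the sum
over [2, 3), the kernel integral of (t/2 + 1)/t enters the sum
segment [3, 4) carries (t/2 + 3)/t; integrate it
on [4, ∞) integrate f = exp(-t/2)/t against the kernel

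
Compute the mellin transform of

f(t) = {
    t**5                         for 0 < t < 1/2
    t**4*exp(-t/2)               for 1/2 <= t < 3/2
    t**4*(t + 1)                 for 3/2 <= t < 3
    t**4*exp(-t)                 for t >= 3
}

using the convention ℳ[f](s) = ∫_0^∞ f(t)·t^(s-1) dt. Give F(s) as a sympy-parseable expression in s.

(512*2**(2*s)*(s + 4)*(s + 5)*uppergamma(s + 4, 1/4) - 512*2**(2*s)*(s + 4)*(s + 5)*uppergamma(s + 4, 3/4) + 32*2**s*(s + 4)*(s + 5)*uppergamma(s + 4, 3) - 405*3**s*(s + 4) - 162*3**s + 10368*6**s*(s + 4) + 2592*6**s + s + 4)/(32*2**s*(s + 4)*(s + 5))
  Re(s) > -5

peel off the shared t-power: t**3 on [0, 1/2); t**2*exp(-t/2) on [1/2, 3/2); t**2*(t + 1) on [3/2, 3); …
back out the shared t-power: t on [0, 1/2); exp(-t/2) on [1/2, 3/2); t + 1 on [3/2, 3); …
f breaks at 1/2, 3/2, 3 into 4 integrals to sum
over [0, 1/2), the kernel integral of t**5 enters the sum
segment [1/2, 3/2) carries t**4*exp(-t/2); integrate it
piece [3/2, 3): integrate t**4*(t + 1) against the kernel
[3, ∞) adds the kernel integral of t**4*exp(-t)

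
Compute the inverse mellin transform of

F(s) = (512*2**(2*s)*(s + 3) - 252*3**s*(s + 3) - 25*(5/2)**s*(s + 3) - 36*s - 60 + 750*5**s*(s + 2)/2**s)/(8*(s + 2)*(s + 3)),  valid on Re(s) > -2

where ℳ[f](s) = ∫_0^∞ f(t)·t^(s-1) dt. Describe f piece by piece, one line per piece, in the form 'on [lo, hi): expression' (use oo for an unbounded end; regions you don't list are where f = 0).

on [0, 1): 3*t**2/2
on [1, 5/2): 6*t**3
on [5/2, 3): t**2/2
on [3, 4): 4*t**2

treat the 4 regions marked off by 1, 5/2, 3 separately and sum
∫ over [0, 1) of 3*t**2/2·t^(s-1) joins the sum
for t in [1, 5/2): the term is ∫ 6*t**3·t^(s-1)
between 5/2 and 3 the integrand is t**2/2·t^(s-1)
piece [3, 4): integrate 4*t**2 against the kernel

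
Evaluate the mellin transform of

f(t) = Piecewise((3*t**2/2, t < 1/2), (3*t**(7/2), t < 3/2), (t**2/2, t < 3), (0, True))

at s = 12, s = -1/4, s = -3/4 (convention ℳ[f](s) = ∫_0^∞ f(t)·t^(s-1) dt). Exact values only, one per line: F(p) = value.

F(12) = -3*sqrt(2)/1015808 + 43046721*sqrt(6)/1015808 + 39179690565/229376
F(-1/4) = -3*2**(1/4)*3**(3/4)/14 - 3*2**(3/4)/52 + 3*2**(1/4)/14 + 6*3**(3/4)/7 + 81*2**(3/4)*3**(1/4)/52
F(-3/4) = -3*2**(3/4)*3**(1/4)/10 - 3*2**(1/4)/22 + 3*2**(3/4)/10 + 6*3**(1/4)/5 + 27*2**(1/4)*3**(3/4)/22

cuts at 1/2, 3/2: linearity sums the 3 kernel integrals
for t in [0, 1/2): the term is ∫ 3*t**2/2·t^(s-1)
on [1/2, 3/2): add ∫ 3*t**(7/2)·t^(s-1) dt
piece [3/2, 3): integrate t**2/2 against the kernel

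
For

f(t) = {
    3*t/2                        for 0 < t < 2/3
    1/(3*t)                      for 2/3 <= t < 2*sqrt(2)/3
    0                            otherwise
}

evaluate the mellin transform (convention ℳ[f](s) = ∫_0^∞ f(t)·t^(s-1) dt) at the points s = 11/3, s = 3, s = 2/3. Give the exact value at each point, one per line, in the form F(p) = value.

F(11/3) = 3**(1/3)*(2**(2/3) + 28)/378
F(3) = 4/27
F(2/3) = 2**(2/3)*3**(1/3)*(14 - 5*2**(5/6))/20

invert the common scale on t to get t on [0, 1); 1/(2*t) on [1, sqrt(2))
remove the shared t-power first: t**2 on [0, 1); 1/2 on [1, sqrt(2))
undo the power substitution: t on [0, 1); 1/2 on [1, 2)
integrate the 2 segments split at 2/3, then add the results
between 0 and 2/3 the integrand is 3*t/2·t^(s-1)
∫ 1/(3*t)·t^(s-1) over [2/3, 2*sqrt(2)/3)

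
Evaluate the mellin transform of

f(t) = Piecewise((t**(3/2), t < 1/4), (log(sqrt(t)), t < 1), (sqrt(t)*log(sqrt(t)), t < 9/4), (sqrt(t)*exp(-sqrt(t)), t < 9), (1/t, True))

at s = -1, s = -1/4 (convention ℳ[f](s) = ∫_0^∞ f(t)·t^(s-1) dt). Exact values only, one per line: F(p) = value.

F(-1) = -8*log(2)/3 - 4*log(3)/3 - 2*expint(2, 3)/3 + 4*expint(2, 3/2)/3 + 257/81
F(-1/4) = -4*sqrt(6) + log(2**(-4*sqrt(2) - 2*sqrt(6))*3**(2*sqrt(6))) - 2*sqrt(pi)*erfc(sqrt(3)) + 4*sqrt(3)/135 + 2*sqrt(pi)*erfc(sqrt(6)/2) + 81*sqrt(2)/10

back out the power substitution: t**3 on [0, 1/2); log(t) on [1/2, 1); t*log(t) on [1, 3/2); …
remove the shared t-power first: t**2 on [0, 1/2); log(t)/t on [1/2, 1); log(t) on [1, 3/2); …
integrate the 5 segments split at 1/4, 1, 9/4, 9, then add the results
on [0, 1/4): add ∫ t**(3/2)·t^(s-1) dt
∫ log(sqrt(t))·t^(s-1) over [1/4, 1)
the [1, 9/4) slice contributes ∫ sqrt(t)*log(sqrt(t))·t^(s-1) dt
over [9/4, 9), the kernel integral of sqrt(t)*exp(-sqrt(t)) enters the sum
∫ over [9, ∞) of 1/t·t^(s-1) joins the sum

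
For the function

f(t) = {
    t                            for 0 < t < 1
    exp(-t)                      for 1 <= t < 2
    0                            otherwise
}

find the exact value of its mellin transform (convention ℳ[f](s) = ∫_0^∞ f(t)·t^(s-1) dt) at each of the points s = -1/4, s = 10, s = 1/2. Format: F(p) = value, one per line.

F(-1/4) = -uppergamma(-1/4, 2) + uppergamma(-1/4, 1) + 4/3
F(10) = -2681216*exp(-2) + 1/11 + 986410*exp(-1)
F(1/2) = -sqrt(pi)*erfc(sqrt(2)) + sqrt(pi)*erfc(1) + 2/3

integrate the 2 segments split at 1, then add the results
on [0, 1): add ∫ t·t^(s-1) dt
on [1, 2): add ∫ exp(-t)·t^(s-1) dt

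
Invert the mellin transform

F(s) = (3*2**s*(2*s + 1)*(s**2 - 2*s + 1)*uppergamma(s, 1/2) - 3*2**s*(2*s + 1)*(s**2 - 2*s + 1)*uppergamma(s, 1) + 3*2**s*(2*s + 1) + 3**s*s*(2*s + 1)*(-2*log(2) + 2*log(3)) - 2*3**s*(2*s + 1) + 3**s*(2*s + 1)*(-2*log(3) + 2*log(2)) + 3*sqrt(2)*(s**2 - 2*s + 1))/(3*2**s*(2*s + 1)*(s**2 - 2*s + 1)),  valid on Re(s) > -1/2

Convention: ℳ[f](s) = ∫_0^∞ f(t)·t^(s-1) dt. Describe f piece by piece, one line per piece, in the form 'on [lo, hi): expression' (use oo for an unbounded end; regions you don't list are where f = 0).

split f at 1/2, 1: ℳ[f](s) collects 3 kernel integrals
segment [0, 1/2) carries sqrt(t); integrate it
over [1/2, 1), the kernel integral of exp(-t) enters the sum
segment [1, 3/2) carries log(t)/t; integrate it

on [0, 1/2): sqrt(t)
on [1/2, 1): exp(-t)
on [1, 3/2): log(t)/t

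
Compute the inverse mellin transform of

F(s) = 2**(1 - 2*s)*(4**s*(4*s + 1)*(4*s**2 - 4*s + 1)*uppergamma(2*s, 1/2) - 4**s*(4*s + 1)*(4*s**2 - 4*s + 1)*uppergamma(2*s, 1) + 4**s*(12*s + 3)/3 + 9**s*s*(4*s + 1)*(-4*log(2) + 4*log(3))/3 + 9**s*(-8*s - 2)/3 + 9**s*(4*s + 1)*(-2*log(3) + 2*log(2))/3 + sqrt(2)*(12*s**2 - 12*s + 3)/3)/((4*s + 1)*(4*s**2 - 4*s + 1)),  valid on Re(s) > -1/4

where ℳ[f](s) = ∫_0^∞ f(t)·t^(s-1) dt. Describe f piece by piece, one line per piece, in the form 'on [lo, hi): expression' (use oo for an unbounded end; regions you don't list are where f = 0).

on [0, 1/4): t**(1/4)
on [1/4, 1): exp(-sqrt(t))
on [1, 9/4): log(sqrt(t))/sqrt(t)

remove the power substitution first: sqrt(t) on [0, 1/2); exp(-t) on [1/2, 1); log(t)/t on [1, 3/2)
breakpoints 1/4, 1: one integral from each of the 3 segments
on [0, 1/4) integrate f = t**(1/4) against the kernel
piece [1/4, 1): integrate exp(-sqrt(t)) against the kernel
[1, 9/4) adds the kernel integral of log(sqrt(t))/sqrt(t)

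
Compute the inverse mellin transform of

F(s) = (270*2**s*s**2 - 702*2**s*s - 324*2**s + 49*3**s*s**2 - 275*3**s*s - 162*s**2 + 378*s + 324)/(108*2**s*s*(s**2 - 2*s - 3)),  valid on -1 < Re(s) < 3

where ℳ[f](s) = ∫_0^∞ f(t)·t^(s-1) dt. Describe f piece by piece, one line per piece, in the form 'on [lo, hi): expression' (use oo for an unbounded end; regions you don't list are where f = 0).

treat the 4 regions marked off by 1/2, 1, 3/2 separately and sum
for t in [0, 1/2): the term is ∫ t·t^(s-1)
segment [1/2, 1) carries (2*t + 1); integrate it
the [1, 3/2) slice contributes ∫ t/2·t^(s-1) dt
∫ over [3/2, ∞) of t**(-3)·t^(s-1) joins the sum

on [0, 1/2): t
on [1/2, 1): 2*t + 1
on [1, 3/2): t/2
on [3/2, oo): t**(-3)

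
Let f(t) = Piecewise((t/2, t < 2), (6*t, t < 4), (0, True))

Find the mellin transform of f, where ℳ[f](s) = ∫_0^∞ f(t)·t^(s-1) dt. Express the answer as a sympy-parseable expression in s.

breakpoints 2: one integral from each of the 2 segments
between 0 and 2 the integrand is t/2·t^(s-1)
on [2, 4) integrate f = 6*t against the kernel

2**s*(24*2**s - 11)/(s + 1)
  Re(s) > -1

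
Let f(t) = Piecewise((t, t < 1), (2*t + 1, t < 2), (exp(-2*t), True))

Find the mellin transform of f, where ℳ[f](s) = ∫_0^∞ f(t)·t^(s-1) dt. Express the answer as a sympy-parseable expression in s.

(2**s*s*(s + 1)*uppergamma(s, 4) - 2*4**s*s - 4**s + 5*8**s*s + 8**s)/(4**s*s*(s + 1))
  Re(s) > -1

summing 3 kernel integrals split by 1, 2 yields ℳ[f](s)
piece [0, 1): integrate t against the kernel
∫ (2*t + 1)·t^(s-1) over [1, 2)
on [2, ∞) integrate f = exp(-2*t) against the kernel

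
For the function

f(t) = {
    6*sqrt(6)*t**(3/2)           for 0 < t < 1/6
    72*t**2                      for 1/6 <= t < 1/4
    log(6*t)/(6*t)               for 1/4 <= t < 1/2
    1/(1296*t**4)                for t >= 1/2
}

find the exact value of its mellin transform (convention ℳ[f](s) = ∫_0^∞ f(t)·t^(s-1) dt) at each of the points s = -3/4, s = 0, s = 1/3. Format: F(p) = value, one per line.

F(-3/4) = -4*6**(3/4)/15 - 16*sqrt(2)*log(2)/21 - 4*2**(3/4)*log(3)/21 - 8012*2**(3/4)/75411 + 16*sqrt(2)*log(3)/21 + 5612*sqrt(2)/735
F(0) = log(6**(1/3)/2) + 365/162
F(1/3) = -887*2**(2/3)/2376 - 2**(1/3)*log(2)/2 - 2**(2/3)*log(3)/4 - 4*6**(2/3)/77 + 2**(1/3)*log(3)/2 + 12*2**(1/3)/7

the common scale on t comes off first: 2*sqrt(2)*t**(3/2) on [0, 1/2); 8*t**2 on [1/2, 3/4); log(2*t)/(2*t) on [3/4, 3/2); …
back out the common scale on t: t**(3/2) on [0, 1); 2*t**2 on [1, 3/2); log(t)/t on [3/2, 3); …
linearity at 1/6, 1/4, 1/2 turns ℳ[f](s) into 4 summed integrals
on [0, 1/6) integrate f = 6*sqrt(6)*t**(3/2) against the kernel
on [1/6, 1/4) integrate f = 72*t**2 against the kernel
∫ over [1/4, 1/2) of log(6*t)/(6*t)·t^(s-1) joins the sum
over [1/2, ∞), the kernel integral of 1/(1296*t**4) enters the sum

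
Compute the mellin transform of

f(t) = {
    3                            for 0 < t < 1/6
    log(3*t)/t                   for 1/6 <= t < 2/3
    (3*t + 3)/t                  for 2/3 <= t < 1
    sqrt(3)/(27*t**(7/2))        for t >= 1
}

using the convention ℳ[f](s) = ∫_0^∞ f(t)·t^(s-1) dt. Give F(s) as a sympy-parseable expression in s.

2**(2 - 2*s)*(3/2)**(1 - s)*(54*2**(2*s - 2)*s*(s - 1)*(2*s - 7)*log(2) - 54*2**(2*s - 2)*s*(2*s - 7) - 270*2**(2*s - 2)*(s - 1)**2*(2*s - 7) - 162*2**(2*s - 2)*(s - 1)*(2*s - 7) - 4*sqrt(3)*6**(s - 1)*s*(s - 1)**2 + 324*6**(s - 1)*(s - 1)**2*(2*s - 7) + 162*6**(s - 1)*(s - 1)*(2*s - 7) + 54*s*(s - 1)*(2*s - 7)*log(2) + 54*s*(2*s - 7) + 27*(s - 1)**2*(2*s - 7))/(54*s*(s - 1)**2*(2*s - 7))
  0 < Re(s) < 7/2

strip the shared t-power: 3*t on [0, 1/6); log(3*t) on [1/6, 2/3); 3*t + 3 on [2/3, 1); …
invert the common scale on t to get 2*t on [0, 1/4); log(2*t) on [1/4, 1); 2*t + 3 on [1, 3/2); …
invert the common scale on t to get t on [0, 1/2); log(t) on [1/2, 2); t + 3 on [2, 3); …
along the cuts 1/6, 2/3, 1, ℳ[f](s) splits into 4 integrals
[0, 1/6) adds the kernel integral of 3
on [1/6, 2/3) integrate f = log(3*t)/t against the kernel
between 2/3 and 1 the integrand is (3*t + 3)/t·t^(s-1)
[1, ∞) adds the kernel integral of sqrt(3)/(27*t**(7/2))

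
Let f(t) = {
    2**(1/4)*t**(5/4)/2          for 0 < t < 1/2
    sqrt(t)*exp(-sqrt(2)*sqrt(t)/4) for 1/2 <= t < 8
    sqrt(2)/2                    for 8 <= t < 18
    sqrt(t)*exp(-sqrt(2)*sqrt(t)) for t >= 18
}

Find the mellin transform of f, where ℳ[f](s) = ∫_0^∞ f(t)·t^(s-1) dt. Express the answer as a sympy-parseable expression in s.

2**(s - 1/2)*(1296**s*(4*s + 5) + 2*36**s*s*(4*s + 5)*uppergamma(2*s + 1, 6) + sqrt(2)*36**s*s + 8*576**s*s*(4*s + 5)*uppergamma(2*s + 1, 1/4) - 8*576**s*s*(4*s + 5)*uppergamma(2*s + 1, 1) + 576**s*(-4*s - 5))/(144**s*s*(4*s + 5))
  Re(s) > -5/4

back out the shared t-power: 2**(1/4)*t**(3/4)/2 on [0, 1/2); exp(-sqrt(2)*sqrt(t)/4) on [1/2, 8); sqrt(2)/(2*sqrt(t)) on [8, 18); …
the common scale on t comes off first: t**(3/4) on [0, 1/4); exp(-sqrt(t)/2) on [1/4, 4); 1/(2*sqrt(t)) on [4, 9); …
remove the power substitution first: t**(3/2) on [0, 1/2); exp(-t/2) on [1/2, 2); 1/(2*t) on [2, 3); …
along the cuts 1/2, 8, 18, ℳ[f](s) splits into 4 integrals
segment [0, 1/2) carries 2**(1/4)*t**(5/4)/2; integrate it
piece [1/2, 8): integrate sqrt(t)*exp(-sqrt(2)*sqrt(t)/4) against the kernel
[8, 18) adds the kernel integral of sqrt(2)/2
over [18, ∞), the kernel integral of sqrt(t)*exp(-sqrt(2)*sqrt(t)) enters the sum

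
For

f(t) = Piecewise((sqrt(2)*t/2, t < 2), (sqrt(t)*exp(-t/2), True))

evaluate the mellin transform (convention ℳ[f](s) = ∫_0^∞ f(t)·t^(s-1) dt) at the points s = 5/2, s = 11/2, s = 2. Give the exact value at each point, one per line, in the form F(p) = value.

F(5/2) = 16/7 + 40*exp(-1)
F(11/2) = 128/13 + 20864*exp(-1)
F(2) = sqrt(2)*(E*(9*sqrt(pi)*erfc(1) + 4) + 30)*exp(-1)/3

back out the shared t-power: sqrt(2)*sqrt(t)/2 on [0, 2); exp(-t/2) on [2, ∞)
back out the common scale on t: sqrt(t) on [0, 1); exp(-t) on [1, ∞)
slice at 2, transform all 2 pieces, and sum them
segment [0, 2) carries sqrt(2)*t/2; integrate it
piece [2, ∞): integrate sqrt(t)*exp(-t/2) against the kernel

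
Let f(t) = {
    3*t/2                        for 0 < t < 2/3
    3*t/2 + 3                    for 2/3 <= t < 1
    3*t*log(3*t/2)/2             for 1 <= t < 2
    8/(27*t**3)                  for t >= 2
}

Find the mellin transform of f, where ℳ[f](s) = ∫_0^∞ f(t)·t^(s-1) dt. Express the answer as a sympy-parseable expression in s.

strip the common scale on t: 3*t on [0, 1/3); 3*t + 3 on [1/3, 1/2); 3*t*log(3*t) on [1/2, 1); …
invert the common scale on t to get 2*t on [0, 1/2); 2*t + 3 on [1/2, 3/4); 2*t*log(2*t) on [3/4, 3/2); …
peel off the common scale on t: t on [0, 1); t + 3 on [1, 3/2); t*log(t) on [3/2, 3); …
cuts at 2/3, 1, 2: linearity sums the 4 kernel integrals
the [0, 2/3) slice contributes ∫ 3*t/2·t^(s-1) dt
for t in [2/3, 1): the term is ∫ (3*t/2 + 3)·t^(s-1)
piece [1, 2): integrate 3*t*log(3*t/2)/2 against the kernel
piece [2, ∞): integrate 8/(27*t**3) against the kernel

(-162*2**s*s*(s - 3)*(s**2 + 2*s + 1) - 162*2**s*(s - 3)*(s**2 + 2*s + 1) - 81*3**s*s**2*(s - 3)*(s + 1)*log(3) + 81*3**s*s**2*(s - 3)*(s + 1)*log(2) - 81*3**s*s*(s - 3)*(s + 1)*log(3) + 81*3**s*s*(s - 3)*(s + 1)*log(2) + 81*3**s*s*(s - 3)*(s + 1) + 243*3**s*s*(s - 3)*(s**2 + 2*s + 1) + 162*3**s*(s - 3)*(s**2 + 2*s + 1) + 162*6**s*s**2*(s - 3)*(s + 1)*log(3) - 162*6**s*s*(s - 3)*(s + 1) + 162*6**s*s*(s - 3)*(s + 1)*log(3) - 2*6**s*s*(s + 1)*(s**2 + 2*s + 1))/(54*3**s*s*(s - 3)*(s + 1)*(s**2 + 2*s + 1))
  -1 < Re(s) < 3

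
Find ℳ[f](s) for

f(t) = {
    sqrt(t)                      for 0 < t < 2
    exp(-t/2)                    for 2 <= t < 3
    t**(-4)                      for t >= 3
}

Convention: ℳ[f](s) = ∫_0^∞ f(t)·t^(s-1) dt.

integrate the 3 segments split at 2, 3, then add the results
[0, 2) adds the kernel integral of sqrt(t)
segment 2 to 3 holds exp(-t/2); add its integral
over [3, ∞), the kernel integral of t**(-4) enters the sum

(2**s*(s - 4)*(2*s + 1)*uppergamma(s, 1) - 2**s*(s - 4)*(2*s + 1)*uppergamma(s, 3/2) + 2*2**(s + 1/2)*(s - 4) - 3**s*(2*s + 1)/81)/((s - 4)*(2*s + 1))
  -1/2 < Re(s) < 4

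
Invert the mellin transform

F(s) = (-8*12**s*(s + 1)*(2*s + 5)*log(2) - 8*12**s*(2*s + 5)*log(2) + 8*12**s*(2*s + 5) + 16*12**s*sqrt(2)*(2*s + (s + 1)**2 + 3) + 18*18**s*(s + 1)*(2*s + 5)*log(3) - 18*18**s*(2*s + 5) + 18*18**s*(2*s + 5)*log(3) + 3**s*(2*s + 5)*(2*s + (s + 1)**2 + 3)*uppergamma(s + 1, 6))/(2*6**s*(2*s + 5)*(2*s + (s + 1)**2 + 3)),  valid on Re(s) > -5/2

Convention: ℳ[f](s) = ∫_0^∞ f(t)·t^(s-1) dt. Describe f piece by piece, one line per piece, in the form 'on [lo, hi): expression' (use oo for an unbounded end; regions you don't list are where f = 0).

reversing the shared t-power: t**(3/2) on [0, 2); t*log(t) on [2, 3); exp(-2*t) on [3, ∞)
the 3 pieces separated at 2, 3 each add one integral
on [0, 2): add ∫ t**(5/2)·t^(s-1) dt
the [2, 3) slice contributes ∫ t**2*log(t)·t^(s-1) dt
∫ t*exp(-2*t)·t^(s-1) over [3, ∞)

on [0, 2): t**(5/2)
on [2, 3): t**2*log(t)
on [3, oo): t*exp(-2*t)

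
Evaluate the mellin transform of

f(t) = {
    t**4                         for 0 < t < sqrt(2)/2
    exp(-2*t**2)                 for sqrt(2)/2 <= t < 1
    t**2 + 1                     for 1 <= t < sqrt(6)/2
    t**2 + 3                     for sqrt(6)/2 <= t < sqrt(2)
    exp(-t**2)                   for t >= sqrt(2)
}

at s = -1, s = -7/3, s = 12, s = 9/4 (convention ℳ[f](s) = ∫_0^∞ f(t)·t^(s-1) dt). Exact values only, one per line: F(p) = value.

F(-1) = sqrt(2)*(3*sqrt(2)*(-2 - 2*sqrt(pi)*exp(2)*erfc(sqrt(2)) + sqrt(2)) + 12*E + (-5 - 12*sqrt(pi)*erfc(1) + 12*sqrt(pi)*erfc(sqrt(2)) + 8*sqrt(3))*exp(2))*exp(-2)/12
F(-7/3) = 2**(1/6)*(-765*2**(2/3) - 420*uppergamma(-7/6, 2) + 105*2**(5/6)*uppergamma(-7/6, 2) + 420*uppergamma(-7/6, 1) + 126 + 80*3**(5/6) + 720*2**(5/6))/420
F(12) = (219072*E + 1986101*exp(2) + 36916992)*exp(-2)/86016
F(9/4) = 2**(7/8)*(-20400*3**(1/8) - 10400*2**(1/8) - 3825*uppergamma(9/8, 2) + 306 + 7650*2**(1/8)*uppergamma(9/8, 2) + 3825*uppergamma(9/8, 1) + 55200*2**(1/4))/30600

reversing the power substitution: t**2 on [0, 1/2); exp(-2*t) on [1/2, 1); t + 1 on [1, 3/2); …
split f at sqrt(2)/2, 1, sqrt(6)/2, sqrt(2): ℳ[f](s) collects 5 kernel integrals
∫ t**4·t^(s-1) over [0, sqrt(2)/2)
piece [sqrt(2)/2, 1): integrate exp(-2*t**2) against the kernel
on [1, sqrt(6)/2) integrate f = (t**2 + 1) against the kernel
segment sqrt(6)/2 to sqrt(2) holds (t**2 + 3); add its integral
on [sqrt(2), ∞): add ∫ exp(-t**2)·t^(s-1) dt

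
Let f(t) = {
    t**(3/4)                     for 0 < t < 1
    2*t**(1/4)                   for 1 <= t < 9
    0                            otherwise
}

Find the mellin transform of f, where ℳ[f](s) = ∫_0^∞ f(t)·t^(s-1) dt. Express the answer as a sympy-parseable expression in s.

back out the power substitution: t**(3/2) on [0, 1); 2*sqrt(t) on [1, 3)
breakpoints 1: one integral from each of the 2 segments
∫ t**(3/4)·t^(s-1) over [0, 1)
for t in [1, 9): the term is ∫ 2*t**(1/4)·t^(s-1)

4*(2*3**(2*s + 1/2)*(4*s + 3) - 4*s - 5)/((4*s + 1)*(4*s + 3))
  Re(s) > -3/4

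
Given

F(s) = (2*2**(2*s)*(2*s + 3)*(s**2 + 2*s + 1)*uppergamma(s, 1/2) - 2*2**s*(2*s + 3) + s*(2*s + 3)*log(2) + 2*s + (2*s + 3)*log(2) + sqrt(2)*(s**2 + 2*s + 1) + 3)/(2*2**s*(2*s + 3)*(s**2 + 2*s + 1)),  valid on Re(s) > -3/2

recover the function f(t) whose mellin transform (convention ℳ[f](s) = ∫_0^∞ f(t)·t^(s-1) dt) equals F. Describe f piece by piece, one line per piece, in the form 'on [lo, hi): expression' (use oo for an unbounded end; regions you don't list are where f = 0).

summing 3 kernel integrals split by 1/2, 1 yields ℳ[f](s)
segment [0, 1/2) carries t**(3/2); integrate it
on [1/2, 1): add ∫ t*log(t)·t^(s-1) dt
on [1, ∞) integrate f = exp(-t/2) against the kernel

on [0, 1/2): t**(3/2)
on [1/2, 1): t*log(t)
on [1, oo): exp(-t/2)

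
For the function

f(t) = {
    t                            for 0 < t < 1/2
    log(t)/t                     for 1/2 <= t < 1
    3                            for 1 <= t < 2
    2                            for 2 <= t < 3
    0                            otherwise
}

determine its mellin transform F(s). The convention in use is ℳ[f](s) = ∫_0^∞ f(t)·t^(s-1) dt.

summing 4 kernel integrals split by 1/2, 1, 2 yields ℳ[f](s)
between 0 and 1/2 the integrand is t·t^(s-1)
segment 1/2 to 1 holds log(t)/t; add its integral
on [1, 2) integrate f = 3 against the kernel
the [2, 3) slice contributes ∫ 2·t^(s-1) dt

(2*2**(2*s)*(s + 1)*(s**2 - 2*s + 1) - 2*2**s*s*(s + 1) - 6*2**s*(s + 1)*(s**2 - 2*s + 1) + 4*6**s*(s + 1)*(s**2 - 2*s + 1) + 4*s**2*(s + 1)*log(2) - 4*s*(s + 1)*log(2) + 4*s*(s + 1) + s*(s**2 - 2*s + 1))/(2*2**s*s*(s + 1)*(s**2 - 2*s + 1))
  Re(s) > -1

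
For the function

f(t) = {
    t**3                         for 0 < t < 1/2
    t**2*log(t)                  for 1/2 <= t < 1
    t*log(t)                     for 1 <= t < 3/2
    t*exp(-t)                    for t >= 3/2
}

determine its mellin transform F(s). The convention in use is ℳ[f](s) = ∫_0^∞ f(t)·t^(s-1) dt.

the shared t-power comes off first: t**2 on [0, 1/2); t*log(t) on [1/2, 1); log(t) on [1, 3/2); …
along the cuts 1/2, 1, 3/2, ℳ[f](s) splits into 4 integrals
between 0 and 1/2 the integrand is t**3·t^(s-1)
on [1/2, 1) integrate f = t**2*log(t) against the kernel
segment 1 to 3/2 holds t*log(t); add its integral
the [3/2, ∞) slice contributes ∫ t*exp(-t)·t^(s-1) dt

(8*2**s*(s + 1)**2*(s + 3)*(2*s + (s + 1)**2 + 3)*uppergamma(s + 1, 3/2) - 8*2**s*(s + 1)**2*(s + 3) + 8*2**s*(s + 3)*(2*s + (s + 1)**2 + 3) + 3**s*(s + 1)*(s + 3)*(-12*log(2) + 12*log(3))*(2*s + (s + 1)**2 + 3) - 12*3**s*(s + 3)*(2*s + (s + 1)**2 + 3) + (s + 1)**3*(s + 3)*log(4) + (s + 1)**2*(s + 3)*log(4) + 2*(s + 1)**2*(s + 3) + (s + 1)**2*(2*s + (s + 1)**2 + 3))/(8*2**s*(s + 1)**2*(s + 3)*(2*s + (s + 1)**2 + 3))
  Re(s) > -3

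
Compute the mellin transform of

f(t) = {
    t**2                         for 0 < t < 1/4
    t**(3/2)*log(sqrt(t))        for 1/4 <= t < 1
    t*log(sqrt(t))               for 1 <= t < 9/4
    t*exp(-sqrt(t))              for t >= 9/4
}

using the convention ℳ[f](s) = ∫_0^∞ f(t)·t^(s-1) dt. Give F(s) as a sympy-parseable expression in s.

remove the shared t-power first: t**(3/2) on [0, 1/4); t*log(sqrt(t)) on [1/4, 1); sqrt(t)*log(sqrt(t)) on [1, 9/4); …
undo the power substitution: t**3 on [0, 1/2); t**2*log(t) on [1/2, 1); t*log(t) on [1, 3/2); …
back out the shared t-power: t**2 on [0, 1/2); t*log(t) on [1/2, 1); log(t) on [1, 3/2); …
the 4 pieces separated at 1/4, 1, 9/4 each add one integral
the [0, 1/4) slice contributes ∫ t**2·t^(s-1) dt
∫ over [1/4, 1) of t**(3/2)*log(sqrt(t))·t^(s-1) joins the sum
between 1 and 9/4 the integrand is t*log(sqrt(t))·t^(s-1)
segment [9/4, ∞) carries t*exp(-sqrt(t)); integrate it

(32*2**(2*s)*(s + 1)**2*(s + 2)*(4*s + 4*(s + 1)**2 + 5)*uppergamma(2*s + 2, 3/2) - 32*2**(2*s)*(s + 1)**2*(s + 2) + 8*2**(2*s)*(s + 2)*(4*s + 4*(s + 1)**2 + 5) + 3**(2*s)*(s + 1)*(s + 2)*(-36*log(2) + 36*log(3))*(4*s + 4*(s + 1)**2 + 5) - 18*3**(2*s)*(s + 2)*(4*s + 4*(s + 1)**2 + 5) + 8*(s + 1)**3*(s + 2)*log(2) + 4*(s + 1)**2*(s + 2)*log(2) + 4*(s + 1)**2*(s + 2) + (s + 1)**2*(4*s + 4*(s + 1)**2 + 5))/(16*2**(2*s)*(s + 1)**2*(s + 2)*(4*s + 4*(s + 1)**2 + 5))
  Re(s) > -2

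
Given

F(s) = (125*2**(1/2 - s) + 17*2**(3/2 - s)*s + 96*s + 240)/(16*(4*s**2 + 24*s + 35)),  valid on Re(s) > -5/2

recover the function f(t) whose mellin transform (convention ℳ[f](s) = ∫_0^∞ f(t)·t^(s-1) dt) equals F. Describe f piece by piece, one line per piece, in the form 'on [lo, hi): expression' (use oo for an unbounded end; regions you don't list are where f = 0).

on [0, 1/2): 5*t**(5/2)
on [1/2, 1): 3*t**(7/2)/2

breakpoints 1/2: one integral from each of the 2 segments
the [0, 1/2) slice contributes ∫ 5*t**(5/2)·t^(s-1) dt
∫ over [1/2, 1) of 3*t**(7/2)/2·t^(s-1) joins the sum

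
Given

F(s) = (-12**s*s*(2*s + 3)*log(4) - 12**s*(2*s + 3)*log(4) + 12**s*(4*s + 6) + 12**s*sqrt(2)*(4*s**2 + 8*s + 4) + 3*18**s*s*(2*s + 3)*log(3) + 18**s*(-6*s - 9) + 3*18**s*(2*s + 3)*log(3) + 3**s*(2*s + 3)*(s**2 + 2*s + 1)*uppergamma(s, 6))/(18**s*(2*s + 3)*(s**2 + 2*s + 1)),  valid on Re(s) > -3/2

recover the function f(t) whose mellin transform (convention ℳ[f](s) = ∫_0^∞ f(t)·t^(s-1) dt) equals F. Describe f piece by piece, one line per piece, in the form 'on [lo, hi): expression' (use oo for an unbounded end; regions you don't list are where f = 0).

on [0, 2/3): 3*sqrt(3)*t**(3/2)
on [2/3, 1): 3*t*log(3*t)
on [1, oo): exp(-6*t)

back out the common scale on t: t**(3/2) on [0, 2); t*log(t) on [2, 3); exp(-2*t) on [3, ∞)
treat the 3 regions marked off by 2/3, 1 separately and sum
on [0, 2/3) integrate f = 3*sqrt(3)*t**(3/2) against the kernel
over [2/3, 1), the kernel integral of 3*t*log(3*t) enters the sum
piece [1, ∞): integrate exp(-6*t) against the kernel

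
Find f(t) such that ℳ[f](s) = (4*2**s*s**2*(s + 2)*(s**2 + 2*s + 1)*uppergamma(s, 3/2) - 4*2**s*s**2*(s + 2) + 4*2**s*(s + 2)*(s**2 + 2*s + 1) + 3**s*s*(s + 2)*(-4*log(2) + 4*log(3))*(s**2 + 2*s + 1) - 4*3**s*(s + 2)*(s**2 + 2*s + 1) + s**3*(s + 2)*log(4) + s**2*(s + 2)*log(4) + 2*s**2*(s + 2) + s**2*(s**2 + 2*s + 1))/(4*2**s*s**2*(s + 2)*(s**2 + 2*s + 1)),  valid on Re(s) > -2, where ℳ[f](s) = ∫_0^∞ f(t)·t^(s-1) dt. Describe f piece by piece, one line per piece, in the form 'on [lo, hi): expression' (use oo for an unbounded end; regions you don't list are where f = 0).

breakpoints 1/2, 1, 3/2: one integral from each of the 4 segments
segment [0, 1/2) carries t**2; integrate it
[1/2, 1) adds the kernel integral of t*log(t)
for t in [1, 3/2): the term is ∫ log(t)·t^(s-1)
[3/2, ∞) adds the kernel integral of exp(-t)

on [0, 1/2): t**2
on [1/2, 1): t*log(t)
on [1, 3/2): log(t)
on [3/2, oo): exp(-t)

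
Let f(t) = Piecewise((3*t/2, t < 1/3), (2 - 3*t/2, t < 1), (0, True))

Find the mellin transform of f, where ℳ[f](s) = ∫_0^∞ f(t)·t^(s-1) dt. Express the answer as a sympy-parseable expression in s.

(3**s*s/2 + 2*3**s - s - 2)/(3**s*s*(s + 1))
  Re(s) > -1

strip the common scale on t: t on [0, 1/2); 2 - t on [1/2, 3/2)
slice at 1/3, transform all 2 pieces, and sum them
segment 0 to 1/3 holds 3*t/2; add its integral
the [1/3, 1) slice contributes ∫ (2 - 3*t/2)·t^(s-1) dt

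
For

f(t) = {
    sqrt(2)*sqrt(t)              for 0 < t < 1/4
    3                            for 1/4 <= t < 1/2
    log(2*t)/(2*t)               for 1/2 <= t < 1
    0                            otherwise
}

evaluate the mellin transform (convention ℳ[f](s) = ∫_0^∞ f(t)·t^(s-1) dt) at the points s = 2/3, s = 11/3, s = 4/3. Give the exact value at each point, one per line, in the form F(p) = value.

F(2/3) = -9/2 - 9*2**(2/3)/8 - 3*log(2)/2 + 3*2**(1/6)/14 + 27*2**(1/3)/4
F(11/3) = -9/128 - 9*2**(2/3)/2816 + 3*2**(1/6)/3200 + 675*2**(1/3)/11264 + 3*log(2)/16
F(4/3) = -9/2 - 9*2**(1/3)/32 + 3*2**(5/6)/88 + 3*log(2)/2 + 45*2**(2/3)/16

strip the common scale on t: sqrt(t) on [0, 1/2); 3 on [1/2, 1); log(t)/t on [1, 2)
reversing the shared t-power: t**(3/2) on [0, 1/2); 3*t on [1/2, 1); log(t) on [1, 2)
slice at 1/4, 1/2, transform all 3 pieces, and sum them
over [0, 1/4), the kernel integral of sqrt(2)*sqrt(t) enters the sum
over [1/4, 1/2), the kernel integral of 3 enters the sum
[1/2, 1) adds the kernel integral of log(2*t)/(2*t)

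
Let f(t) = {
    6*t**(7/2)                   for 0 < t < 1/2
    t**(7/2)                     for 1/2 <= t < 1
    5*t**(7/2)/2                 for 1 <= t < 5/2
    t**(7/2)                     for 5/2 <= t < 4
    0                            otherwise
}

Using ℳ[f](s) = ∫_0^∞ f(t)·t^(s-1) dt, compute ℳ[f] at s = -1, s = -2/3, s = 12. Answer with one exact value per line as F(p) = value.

F(-1) = sqrt(2)/4 + 15*sqrt(10)/8 + 61/5
F(-2/3) = -9/17 + 15*2**(1/6)/68 + 225*2**(1/6)*5**(5/6)/136 + 192*2**(2/3)/17
F(12) = 5*sqrt(2)/1015808 + 91552734375*sqrt(10)/2031616 + 4294967293/31

decompose at 1/2, 1, 5/2; ℳ[f](s) sums the 4 pieces' integrals
∫ 6*t**(7/2)·t^(s-1) over [0, 1/2)
over [1/2, 1), the kernel integral of t**(7/2) enters the sum
over [1, 5/2), the kernel integral of 5*t**(7/2)/2 enters the sum
[5/2, 4) adds the kernel integral of t**(7/2)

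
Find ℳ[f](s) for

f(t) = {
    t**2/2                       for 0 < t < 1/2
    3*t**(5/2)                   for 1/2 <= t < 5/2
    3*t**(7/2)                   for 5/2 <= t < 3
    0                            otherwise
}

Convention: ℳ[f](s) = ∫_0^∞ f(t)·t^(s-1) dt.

(-12*2**(-s - 5/2)*(s + 2)*(2*s + 7) + 2**(-s - 2)*(2*s + 5)*(2*s + 7) + 12*3**(s + 7/2)*(s + 2)*(2*s + 5) + 12*(5/2)**(s + 5/2)*(s + 2)*(2*s + 7) - 12*(5/2)**(s + 7/2)*(s + 2)*(2*s + 5))/(2*(s + 2)*(2*s + 5)*(2*s + 7))
  Re(s) > -2

linearity at 1/2, 5/2 turns ℳ[f](s) into 3 summed integrals
on [0, 1/2): add ∫ t**2/2·t^(s-1) dt
between 1/2 and 5/2 the integrand is 3*t**(5/2)·t^(s-1)
on [5/2, 3) integrate f = 3*t**(7/2) against the kernel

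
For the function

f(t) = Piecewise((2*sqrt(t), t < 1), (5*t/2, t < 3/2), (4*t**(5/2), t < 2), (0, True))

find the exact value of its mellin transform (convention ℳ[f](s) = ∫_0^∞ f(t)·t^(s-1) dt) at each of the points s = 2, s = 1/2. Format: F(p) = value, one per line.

decompose at 1, 3/2; ℳ[f](s) sums the 3 pieces' integrals
piece [0, 1): integrate 2*sqrt(t) against the kernel
for t in [1, 3/2): the term is ∫ 5*t/2·t^(s-1)
the [3/2, 2) slice contributes ∫ 4*t**(5/2)·t^(s-1) dt

F(2) = -9*sqrt(6)/4 + 667/240 + 128*sqrt(2)/9
F(1/2) = 5*sqrt(6)/4 + 13/2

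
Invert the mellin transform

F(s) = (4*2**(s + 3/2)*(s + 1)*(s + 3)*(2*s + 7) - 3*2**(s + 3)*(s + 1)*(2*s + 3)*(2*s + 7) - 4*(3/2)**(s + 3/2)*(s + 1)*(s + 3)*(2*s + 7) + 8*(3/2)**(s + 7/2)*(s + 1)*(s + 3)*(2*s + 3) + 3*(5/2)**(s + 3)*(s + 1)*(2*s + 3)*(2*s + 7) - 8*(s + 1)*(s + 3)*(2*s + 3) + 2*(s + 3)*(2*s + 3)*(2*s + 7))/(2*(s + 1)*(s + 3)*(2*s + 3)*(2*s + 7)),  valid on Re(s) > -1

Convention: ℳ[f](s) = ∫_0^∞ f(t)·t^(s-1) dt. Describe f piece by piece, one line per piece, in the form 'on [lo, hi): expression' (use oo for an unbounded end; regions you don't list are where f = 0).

on [0, 1): t
on [1, 3/2): 2*t**(7/2)
on [3/2, 2): t**(3/2)
on [2, 5/2): 3*t**3/2

breakpoints 1, 3/2, 2: one integral from each of the 4 segments
[0, 1) adds the kernel integral of t
[1, 3/2) adds the kernel integral of 2*t**(7/2)
on [3/2, 2): add ∫ t**(3/2)·t^(s-1) dt
over [2, 5/2), the kernel integral of 3*t**3/2 enters the sum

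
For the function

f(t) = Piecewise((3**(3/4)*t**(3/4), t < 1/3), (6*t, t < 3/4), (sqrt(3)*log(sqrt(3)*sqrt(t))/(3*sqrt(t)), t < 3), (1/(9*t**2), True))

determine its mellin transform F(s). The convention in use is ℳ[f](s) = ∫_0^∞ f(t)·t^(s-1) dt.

(324*2**(2*s)*(2*s - 4)*(2*s + 2)*(4*s**2 - 4*s + 1) - 324*2**(2*s)*(2*s - 4)*(4*s + 3)*(4*s**2 - 4*s + 1) - 216*3**(2*s)*s*(2*s - 4)*(2*s + 2)*(4*s + 3)*log(3) + 216*3**(2*s)*s*(2*s - 4)*(2*s + 2)*(4*s + 3)*log(2) - 108*3**(2*s)*(2*s - 4)*(2*s + 2)*(4*s + 3)*log(2) + 108*3**(2*s)*(2*s - 4)*(2*s + 2)*(4*s + 3) + 108*3**(2*s)*(2*s - 4)*(2*s + 2)*(4*s + 3)*log(3) + 729*3**(2*s)*(2*s - 4)*(4*s + 3)*(4*s**2 - 4*s + 1) + 108*6**(2*s)*s*(2*s - 4)*(2*s + 2)*(4*s + 3)*log(3) - 54*6**(2*s)*(2*s - 4)*(2*s + 2)*(4*s + 3)*log(3) - 54*6**(2*s)*(2*s - 4)*(2*s + 2)*(4*s + 3) - 2*6**(2*s)*(2*s + 2)*(4*s + 3)*(4*s**2 - 4*s + 1))/(81*2**(2*s)*3**s*(2*s - 4)*(2*s + 2)*(4*s + 3)*(4*s**2 - 4*s + 1))
  -3/4 < Re(s) < 2

undo the common scale on t: t**(3/4) on [0, 1); 2*t on [1, 9/4); log(sqrt(t))/sqrt(t) on [9/4, 9); …
invert the power substitution to get t**(3/2) on [0, 1); 2*t**2 on [1, 3/2); log(t)/t on [3/2, 3); …
decompose at 1/3, 3/4, 3; ℳ[f](s) sums the 4 pieces' integrals
segment 0 to 1/3 holds 3**(3/4)*t**(3/4); add its integral
∫ 6*t·t^(s-1) over [1/3, 3/4)
piece [3/4, 3): integrate sqrt(3)*log(sqrt(3)*sqrt(t))/(3*sqrt(t)) against the kernel
[3, ∞) adds the kernel integral of 1/(9*t**2)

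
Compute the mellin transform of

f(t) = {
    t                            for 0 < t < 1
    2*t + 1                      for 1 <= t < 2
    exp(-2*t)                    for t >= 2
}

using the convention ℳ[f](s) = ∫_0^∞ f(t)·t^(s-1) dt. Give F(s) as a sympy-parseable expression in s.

summing 3 kernel integrals split by 1, 2 yields ℳ[f](s)
segment 0 to 1 holds t; add its integral
[1, 2) adds the kernel integral of (2*t + 1)
over [2, ∞), the kernel integral of exp(-2*t) enters the sum

(2**s*s*(s + 1)*uppergamma(s, 4) - 2*4**s*s - 4**s + 5*8**s*s + 8**s)/(4**s*s*(s + 1))
  Re(s) > -1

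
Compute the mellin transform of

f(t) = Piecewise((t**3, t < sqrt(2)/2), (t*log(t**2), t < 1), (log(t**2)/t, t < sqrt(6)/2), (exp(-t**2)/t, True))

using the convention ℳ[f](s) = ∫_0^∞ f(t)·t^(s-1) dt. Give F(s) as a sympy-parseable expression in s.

remove the shared t-power first: t**4 on [0, sqrt(2)/2); t**2*log(t**2) on [sqrt(2)/2, 1); log(t**2) on [1, sqrt(6)/2); …
invert the power substitution to get t**2 on [0, 1/2); t*log(t) on [1/2, 1); log(t) on [1, 3/2); …
breakpoints sqrt(2)/2, 1, sqrt(6)/2: one integral from each of the 4 segments
segment [0, sqrt(2)/2) carries t**3; integrate it
segment [sqrt(2)/2, 1) carries t*log(t**2); integrate it
for t in [1, sqrt(6)/2): the term is ∫ log(t**2)/t·t^(s-1)
∫ over [sqrt(6)/2, ∞) of exp(-t**2)/t·t^(s-1) joins the sum

2**(1/2 - s/2)*(3*2**(s/2 + 1/2)*(s - 1)**2*(s + 3)*(4*s + (s - 1)**2)*uppergamma(s/2 - 1/2, 3/2) - 12*2**(s/2 + 1/2)*(s - 1)**2*(s + 3) + 12*2**(s/2 + 1/2)*(s + 3)*(4*s + (s - 1)**2) + 3**(s/2 + 1/2)*(s - 1)*(s + 3)*(4*s + (s - 1)**2)*(-4*log(2) + 4*log(3)) - 8*3**(s/2 + 1/2)*(s + 3)*(4*s + (s - 1)**2) + 6*(s - 1)**3*(s + 3)*log(2) + 12*(s - 1)**2*(s + 3)*log(2) + 12*(s - 1)**2*(s + 3) + 3*(s - 1)**2*(4*s + (s - 1)**2))/(12*(s - 1)**2*(s + 3)*(4*s + (s - 1)**2))
  Re(s) > -3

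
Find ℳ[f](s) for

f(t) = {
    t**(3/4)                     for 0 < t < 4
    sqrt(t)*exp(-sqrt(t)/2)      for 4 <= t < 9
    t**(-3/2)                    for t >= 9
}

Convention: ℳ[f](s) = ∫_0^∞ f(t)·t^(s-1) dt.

2*(54*2**(2*s)*(2*s - 3)*(4*s + 3)*uppergamma(2*s + 1, 1) - 54*2**(2*s)*(2*s - 3)*(4*s + 3)*uppergamma(2*s + 1, 3/2) + 108*2**(2*s + 1/2)*(2*s - 3) - 3**(2*s)*(4*s + 3))/(27*(2*s - 3)*(4*s + 3))
  -3/4 < Re(s) < 3/2

strip the shared t-power: t**(1/4) on [0, 4); exp(-sqrt(t)/2) on [4, 9); t**(-2) on [9, ∞)
strip the power substitution: sqrt(t) on [0, 2); exp(-t/2) on [2, 3); t**(-4) on [3, ∞)
treat the 3 regions marked off by 4, 9 separately and sum
over [0, 4), the kernel integral of t**(3/4) enters the sum
segment 4 to 9 holds sqrt(t)*exp(-sqrt(t)/2); add its integral
∫ t**(-3/2)·t^(s-1) over [9, ∞)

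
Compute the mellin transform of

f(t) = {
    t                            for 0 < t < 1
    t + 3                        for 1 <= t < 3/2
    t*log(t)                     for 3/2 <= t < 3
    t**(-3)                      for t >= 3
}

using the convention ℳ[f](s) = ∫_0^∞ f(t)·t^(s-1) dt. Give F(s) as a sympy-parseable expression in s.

(-162*2**s*s*(s - 3)*(s**2 + 2*s + 1) - 162*2**s*(s - 3)*(s**2 + 2*s + 1) - 81*3**s*s**2*(s - 3)*(s + 1)*log(3) + 81*3**s*s**2*(s - 3)*(s + 1)*log(2) - 81*3**s*s*(s - 3)*(s + 1)*log(3) + 81*3**s*s*(s - 3)*(s + 1)*log(2) + 81*3**s*s*(s - 3)*(s + 1) + 243*3**s*s*(s - 3)*(s**2 + 2*s + 1) + 162*3**s*(s - 3)*(s**2 + 2*s + 1) + 162*6**s*s**2*(s - 3)*(s + 1)*log(3) - 162*6**s*s*(s - 3)*(s + 1) + 162*6**s*s*(s - 3)*(s + 1)*log(3) - 2*6**s*s*(s + 1)*(s**2 + 2*s + 1))/(54*2**s*s*(s - 3)*(s + 1)*(s**2 + 2*s + 1))
  -1 < Re(s) < 3

summing 4 kernel integrals split by 1, 3/2, 3 yields ℳ[f](s)
piece [0, 1): integrate t against the kernel
for t in [1, 3/2): the term is ∫ (t + 3)·t^(s-1)
over [3/2, 3), the kernel integral of t*log(t) enters the sum
∫ over [3, ∞) of t**(-3)·t^(s-1) joins the sum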